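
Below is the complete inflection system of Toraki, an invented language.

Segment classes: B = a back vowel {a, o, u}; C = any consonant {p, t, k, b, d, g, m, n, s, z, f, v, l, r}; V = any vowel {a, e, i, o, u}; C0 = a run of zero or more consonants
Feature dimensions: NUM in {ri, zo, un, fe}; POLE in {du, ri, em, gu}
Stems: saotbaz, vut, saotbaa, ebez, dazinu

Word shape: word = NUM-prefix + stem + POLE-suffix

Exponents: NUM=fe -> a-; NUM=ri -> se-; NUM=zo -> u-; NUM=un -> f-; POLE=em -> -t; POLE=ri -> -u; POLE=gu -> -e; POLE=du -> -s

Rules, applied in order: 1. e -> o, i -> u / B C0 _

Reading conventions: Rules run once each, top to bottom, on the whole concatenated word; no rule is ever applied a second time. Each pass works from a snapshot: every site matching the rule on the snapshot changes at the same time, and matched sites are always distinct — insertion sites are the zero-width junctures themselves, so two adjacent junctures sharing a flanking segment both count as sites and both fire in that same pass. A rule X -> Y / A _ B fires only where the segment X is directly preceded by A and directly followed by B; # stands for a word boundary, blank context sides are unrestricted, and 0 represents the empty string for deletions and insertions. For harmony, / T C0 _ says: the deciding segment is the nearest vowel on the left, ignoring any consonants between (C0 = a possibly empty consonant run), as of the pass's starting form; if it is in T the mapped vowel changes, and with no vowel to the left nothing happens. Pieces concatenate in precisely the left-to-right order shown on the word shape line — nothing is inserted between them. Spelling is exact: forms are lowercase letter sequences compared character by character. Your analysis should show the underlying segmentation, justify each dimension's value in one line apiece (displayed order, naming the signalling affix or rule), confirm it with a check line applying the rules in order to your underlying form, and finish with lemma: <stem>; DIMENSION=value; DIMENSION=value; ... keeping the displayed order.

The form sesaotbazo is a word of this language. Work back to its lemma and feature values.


underlying: se-saotbaz-e
NUM=ri - signalled by the affix se-
POLE=gu - signalled by the affix -e
check: sesaotbaze -> sesaotbazo
lemma: saotbaz; NUM=ri; POLE=gu


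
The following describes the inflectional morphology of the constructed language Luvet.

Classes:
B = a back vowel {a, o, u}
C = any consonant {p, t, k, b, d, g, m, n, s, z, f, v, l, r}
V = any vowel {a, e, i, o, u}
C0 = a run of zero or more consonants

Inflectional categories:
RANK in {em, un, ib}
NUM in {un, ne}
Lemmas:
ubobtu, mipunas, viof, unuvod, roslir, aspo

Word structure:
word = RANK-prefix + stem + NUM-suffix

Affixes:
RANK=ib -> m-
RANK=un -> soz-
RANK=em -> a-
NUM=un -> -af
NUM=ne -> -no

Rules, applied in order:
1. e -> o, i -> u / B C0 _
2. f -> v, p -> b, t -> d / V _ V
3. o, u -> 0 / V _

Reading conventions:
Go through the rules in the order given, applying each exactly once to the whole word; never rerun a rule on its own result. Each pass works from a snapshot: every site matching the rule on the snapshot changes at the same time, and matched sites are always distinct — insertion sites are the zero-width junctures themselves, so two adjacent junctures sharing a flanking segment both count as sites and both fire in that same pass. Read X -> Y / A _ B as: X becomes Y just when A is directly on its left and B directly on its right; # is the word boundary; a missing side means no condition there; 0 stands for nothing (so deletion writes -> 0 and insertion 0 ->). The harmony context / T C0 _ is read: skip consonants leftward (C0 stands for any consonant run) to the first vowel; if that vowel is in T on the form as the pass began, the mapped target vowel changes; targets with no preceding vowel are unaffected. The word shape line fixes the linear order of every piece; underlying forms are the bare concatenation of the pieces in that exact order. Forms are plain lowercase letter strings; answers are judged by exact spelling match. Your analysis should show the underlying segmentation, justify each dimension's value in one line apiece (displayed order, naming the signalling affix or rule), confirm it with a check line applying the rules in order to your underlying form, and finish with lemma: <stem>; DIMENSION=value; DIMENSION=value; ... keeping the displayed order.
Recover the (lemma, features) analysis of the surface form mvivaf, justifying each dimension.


underlying: m-viof-af
RANK=ib - signalled by the affix m-
NUM=un - signalled by the affix -af
check: mviofaf -> mviofaf -> mviovaf -> mvivaf
lemma: viof; RANK=ib; NUM=un


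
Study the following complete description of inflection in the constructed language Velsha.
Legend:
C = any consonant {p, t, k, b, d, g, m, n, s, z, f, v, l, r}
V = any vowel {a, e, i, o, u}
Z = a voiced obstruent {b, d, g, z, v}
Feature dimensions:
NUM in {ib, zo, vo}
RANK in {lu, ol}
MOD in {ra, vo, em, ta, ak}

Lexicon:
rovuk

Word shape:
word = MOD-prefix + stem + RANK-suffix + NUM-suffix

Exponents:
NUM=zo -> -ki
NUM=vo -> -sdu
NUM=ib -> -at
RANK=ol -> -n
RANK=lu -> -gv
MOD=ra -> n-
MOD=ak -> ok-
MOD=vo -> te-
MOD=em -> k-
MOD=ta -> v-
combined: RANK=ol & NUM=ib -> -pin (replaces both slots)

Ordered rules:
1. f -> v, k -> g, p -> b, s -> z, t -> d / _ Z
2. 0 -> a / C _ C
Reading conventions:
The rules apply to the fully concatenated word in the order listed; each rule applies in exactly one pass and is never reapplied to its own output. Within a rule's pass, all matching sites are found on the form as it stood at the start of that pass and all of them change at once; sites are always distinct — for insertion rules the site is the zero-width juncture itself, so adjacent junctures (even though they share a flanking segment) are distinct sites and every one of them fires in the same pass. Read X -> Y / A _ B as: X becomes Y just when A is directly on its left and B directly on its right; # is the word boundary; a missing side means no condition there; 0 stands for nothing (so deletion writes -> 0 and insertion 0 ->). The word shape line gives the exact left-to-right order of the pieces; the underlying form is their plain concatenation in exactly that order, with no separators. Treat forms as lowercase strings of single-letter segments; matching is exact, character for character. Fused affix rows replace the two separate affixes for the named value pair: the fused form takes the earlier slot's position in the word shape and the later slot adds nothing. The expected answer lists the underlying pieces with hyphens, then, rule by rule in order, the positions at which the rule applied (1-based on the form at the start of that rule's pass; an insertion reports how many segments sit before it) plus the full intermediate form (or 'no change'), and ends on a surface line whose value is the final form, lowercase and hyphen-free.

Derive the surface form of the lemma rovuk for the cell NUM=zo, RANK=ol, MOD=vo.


underlying: te-rovuk-n-ki
1. f -> v, k -> g, p -> b, s -> z, t -> d / _ Z: no change
2. 0 -> a / C _ C: inserts after position(s) 7, 8: terovukanaki
surface: terovukanaki


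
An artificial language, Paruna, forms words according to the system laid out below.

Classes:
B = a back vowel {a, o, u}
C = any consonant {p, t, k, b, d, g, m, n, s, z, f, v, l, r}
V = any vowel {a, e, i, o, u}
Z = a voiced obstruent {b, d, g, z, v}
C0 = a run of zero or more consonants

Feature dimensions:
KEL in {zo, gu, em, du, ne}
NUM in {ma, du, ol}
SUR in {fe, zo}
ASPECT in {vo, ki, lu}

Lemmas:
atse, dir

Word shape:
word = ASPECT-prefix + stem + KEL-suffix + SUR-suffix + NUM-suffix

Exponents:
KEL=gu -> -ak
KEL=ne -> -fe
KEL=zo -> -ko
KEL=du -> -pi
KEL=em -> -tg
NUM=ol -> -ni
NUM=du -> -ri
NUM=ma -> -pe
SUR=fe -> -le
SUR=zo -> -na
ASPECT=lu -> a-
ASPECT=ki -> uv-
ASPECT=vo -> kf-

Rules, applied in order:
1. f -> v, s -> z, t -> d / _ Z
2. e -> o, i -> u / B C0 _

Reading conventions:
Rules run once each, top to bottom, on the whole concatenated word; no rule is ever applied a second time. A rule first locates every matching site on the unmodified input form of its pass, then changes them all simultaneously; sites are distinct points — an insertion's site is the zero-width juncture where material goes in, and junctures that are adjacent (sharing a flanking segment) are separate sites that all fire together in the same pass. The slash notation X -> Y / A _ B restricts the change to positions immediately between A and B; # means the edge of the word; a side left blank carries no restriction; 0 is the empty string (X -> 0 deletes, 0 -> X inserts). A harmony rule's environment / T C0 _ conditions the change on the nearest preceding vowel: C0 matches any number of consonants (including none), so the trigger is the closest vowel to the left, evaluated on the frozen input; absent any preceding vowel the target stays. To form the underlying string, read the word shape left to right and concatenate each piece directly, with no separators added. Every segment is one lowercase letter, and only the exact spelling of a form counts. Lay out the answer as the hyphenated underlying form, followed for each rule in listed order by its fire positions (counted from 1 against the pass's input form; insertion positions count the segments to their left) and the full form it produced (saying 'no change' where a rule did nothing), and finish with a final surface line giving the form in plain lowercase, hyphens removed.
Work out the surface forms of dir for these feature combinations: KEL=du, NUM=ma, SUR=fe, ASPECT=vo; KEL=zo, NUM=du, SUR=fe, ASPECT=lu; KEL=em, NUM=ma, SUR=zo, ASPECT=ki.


cell KEL=du, NUM=ma, SUR=fe, ASPECT=vo:
underlying: kf-dir-pi-le-pe
1. f -> v, s -> z, t -> d / _ Z: fires at position(s) 2: kvdirpilepe
2. e -> o, i -> u / B C0 _: no change
surface: kvdirpilepe

cell KEL=zo, NUM=du, SUR=fe, ASPECT=lu:
underlying: a-dir-ko-le-ri
1. f -> v, s -> z, t -> d / _ Z: no change
2. e -> o, i -> u / B C0 _: fires at position(s) 3, 8: adurkolori
surface: adurkolori

cell KEL=em, NUM=ma, SUR=zo, ASPECT=ki:
underlying: uv-dir-tg-na-pe
1. f -> v, s -> z, t -> d / _ Z: fires at position(s) 6: uvdirdgnape
2. e -> o, i -> u / B C0 _: fires at position(s) 4, 11: uvdurdgnapo
surface: uvdurdgnapo


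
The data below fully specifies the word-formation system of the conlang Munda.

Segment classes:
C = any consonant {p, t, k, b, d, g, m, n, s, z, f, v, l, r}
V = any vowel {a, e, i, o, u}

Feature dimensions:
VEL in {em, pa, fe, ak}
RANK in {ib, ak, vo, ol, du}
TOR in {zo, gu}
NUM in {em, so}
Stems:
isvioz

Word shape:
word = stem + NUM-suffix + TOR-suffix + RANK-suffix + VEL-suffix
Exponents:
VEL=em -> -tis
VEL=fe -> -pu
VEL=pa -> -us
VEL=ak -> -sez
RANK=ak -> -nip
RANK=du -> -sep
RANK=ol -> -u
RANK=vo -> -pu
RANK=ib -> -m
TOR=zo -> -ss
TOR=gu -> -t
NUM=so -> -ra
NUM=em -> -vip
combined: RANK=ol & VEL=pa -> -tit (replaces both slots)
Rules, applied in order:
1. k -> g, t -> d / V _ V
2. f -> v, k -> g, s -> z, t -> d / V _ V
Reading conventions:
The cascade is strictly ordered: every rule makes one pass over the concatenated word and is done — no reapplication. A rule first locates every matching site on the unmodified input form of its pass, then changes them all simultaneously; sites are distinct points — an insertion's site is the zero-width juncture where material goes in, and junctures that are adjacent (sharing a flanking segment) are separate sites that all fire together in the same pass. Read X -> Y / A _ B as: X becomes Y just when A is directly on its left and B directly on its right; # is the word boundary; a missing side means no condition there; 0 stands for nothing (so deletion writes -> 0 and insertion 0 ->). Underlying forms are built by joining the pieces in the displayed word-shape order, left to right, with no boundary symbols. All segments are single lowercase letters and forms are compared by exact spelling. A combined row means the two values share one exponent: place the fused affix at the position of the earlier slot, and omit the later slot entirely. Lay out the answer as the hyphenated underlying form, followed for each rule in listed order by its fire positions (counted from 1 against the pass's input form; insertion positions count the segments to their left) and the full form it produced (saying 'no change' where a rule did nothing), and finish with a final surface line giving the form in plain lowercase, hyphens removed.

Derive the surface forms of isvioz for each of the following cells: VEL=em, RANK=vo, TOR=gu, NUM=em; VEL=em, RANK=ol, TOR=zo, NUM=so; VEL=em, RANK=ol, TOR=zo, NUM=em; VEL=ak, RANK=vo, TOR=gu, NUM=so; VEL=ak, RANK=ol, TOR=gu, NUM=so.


cell VEL=em, RANK=vo, TOR=gu, NUM=em:
underlying: isvioz-vip-t-pu-tis
1. k -> g, t -> d / V _ V: fires at position(s) 13: isviozviptpudis
2. f -> v, k -> g, s -> z, t -> d / V _ V: no change
surface: isviozviptpudis

cell VEL=em, RANK=ol, TOR=zo, NUM=so:
underlying: isvioz-ra-ss-u-tis
1. k -> g, t -> d / V _ V: fires at position(s) 12: isviozrassudis
2. f -> v, k -> g, s -> z, t -> d / V _ V: no change
surface: isviozrassudis

cell VEL=em, RANK=ol, TOR=zo, NUM=em:
underlying: isvioz-vip-ss-u-tis
1. k -> g, t -> d / V _ V: fires at position(s) 13: isviozvipssudis
2. f -> v, k -> g, s -> z, t -> d / V _ V: no change
surface: isviozvipssudis

cell VEL=ak, RANK=vo, TOR=gu, NUM=so:
underlying: isvioz-ra-t-pu-sez
1. k -> g, t -> d / V _ V: no change
2. f -> v, k -> g, s -> z, t -> d / V _ V: fires at position(s) 12: isviozratpuzez
surface: isviozratpuzez

cell VEL=ak, RANK=ol, TOR=gu, NUM=so:
underlying: isvioz-ra-t-u-sez
1. k -> g, t -> d / V _ V: fires at position(s) 9: isviozradusez
2. f -> v, k -> g, s -> z, t -> d / V _ V: fires at position(s) 11: isviozraduzez
surface: isviozraduzez


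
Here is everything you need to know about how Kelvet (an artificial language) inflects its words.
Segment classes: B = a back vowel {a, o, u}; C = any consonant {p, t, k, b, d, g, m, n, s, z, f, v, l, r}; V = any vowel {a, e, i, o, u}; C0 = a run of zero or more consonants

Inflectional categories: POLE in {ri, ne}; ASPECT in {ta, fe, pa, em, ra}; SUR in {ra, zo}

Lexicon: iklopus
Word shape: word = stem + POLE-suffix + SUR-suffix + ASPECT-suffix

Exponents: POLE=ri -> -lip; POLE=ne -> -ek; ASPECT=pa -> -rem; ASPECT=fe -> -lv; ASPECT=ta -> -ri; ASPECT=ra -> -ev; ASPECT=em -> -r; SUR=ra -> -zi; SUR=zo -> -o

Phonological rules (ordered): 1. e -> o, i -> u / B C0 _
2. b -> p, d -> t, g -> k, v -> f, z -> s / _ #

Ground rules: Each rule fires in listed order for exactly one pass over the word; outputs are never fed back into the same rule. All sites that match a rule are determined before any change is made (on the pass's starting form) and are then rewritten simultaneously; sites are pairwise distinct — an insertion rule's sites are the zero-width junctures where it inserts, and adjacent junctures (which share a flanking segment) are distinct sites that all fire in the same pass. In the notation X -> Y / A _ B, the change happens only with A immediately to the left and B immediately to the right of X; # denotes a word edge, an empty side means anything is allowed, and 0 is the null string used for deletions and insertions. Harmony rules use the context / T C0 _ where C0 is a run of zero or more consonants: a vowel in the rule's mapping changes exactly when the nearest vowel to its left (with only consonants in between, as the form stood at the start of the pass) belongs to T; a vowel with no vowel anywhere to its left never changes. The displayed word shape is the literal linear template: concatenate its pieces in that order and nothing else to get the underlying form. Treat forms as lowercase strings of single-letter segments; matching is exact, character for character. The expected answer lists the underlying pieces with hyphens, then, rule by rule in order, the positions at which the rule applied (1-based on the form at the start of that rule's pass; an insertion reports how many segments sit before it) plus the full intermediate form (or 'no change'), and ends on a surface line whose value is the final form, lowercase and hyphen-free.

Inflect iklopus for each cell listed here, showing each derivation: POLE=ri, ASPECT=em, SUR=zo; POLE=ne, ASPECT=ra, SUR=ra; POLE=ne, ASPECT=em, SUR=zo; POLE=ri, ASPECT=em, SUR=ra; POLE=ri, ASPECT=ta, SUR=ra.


cell POLE=ri, ASPECT=em, SUR=zo:
underlying: iklopus-lip-o-r
1. e -> o, i -> u / B C0 _: fires at position(s) 9: iklopuslupor
2. b -> p, d -> t, g -> k, v -> f, z -> s / _ #: no change
surface: iklopuslupor

cell POLE=ne, ASPECT=ra, SUR=ra:
underlying: iklopus-ek-zi-ev
1. e -> o, i -> u / B C0 _: fires at position(s) 8: iklopusokziev
2. b -> p, d -> t, g -> k, v -> f, z -> s / _ #: fires at position(s) 13: iklopusokzief
surface: iklopusokzief

cell POLE=ne, ASPECT=em, SUR=zo:
underlying: iklopus-ek-o-r
1. e -> o, i -> u / B C0 _: fires at position(s) 8: iklopusokor
2. b -> p, d -> t, g -> k, v -> f, z -> s / _ #: no change
surface: iklopusokor

cell POLE=ri, ASPECT=em, SUR=ra:
underlying: iklopus-lip-zi-r
1. e -> o, i -> u / B C0 _: fires at position(s) 9: iklopuslupzir
2. b -> p, d -> t, g -> k, v -> f, z -> s / _ #: no change
surface: iklopuslupzir

cell POLE=ri, ASPECT=ta, SUR=ra:
underlying: iklopus-lip-zi-ri
1. e -> o, i -> u / B C0 _: fires at position(s) 9: iklopuslupziri
2. b -> p, d -> t, g -> k, v -> f, z -> s / _ #: no change
surface: iklopuslupziri


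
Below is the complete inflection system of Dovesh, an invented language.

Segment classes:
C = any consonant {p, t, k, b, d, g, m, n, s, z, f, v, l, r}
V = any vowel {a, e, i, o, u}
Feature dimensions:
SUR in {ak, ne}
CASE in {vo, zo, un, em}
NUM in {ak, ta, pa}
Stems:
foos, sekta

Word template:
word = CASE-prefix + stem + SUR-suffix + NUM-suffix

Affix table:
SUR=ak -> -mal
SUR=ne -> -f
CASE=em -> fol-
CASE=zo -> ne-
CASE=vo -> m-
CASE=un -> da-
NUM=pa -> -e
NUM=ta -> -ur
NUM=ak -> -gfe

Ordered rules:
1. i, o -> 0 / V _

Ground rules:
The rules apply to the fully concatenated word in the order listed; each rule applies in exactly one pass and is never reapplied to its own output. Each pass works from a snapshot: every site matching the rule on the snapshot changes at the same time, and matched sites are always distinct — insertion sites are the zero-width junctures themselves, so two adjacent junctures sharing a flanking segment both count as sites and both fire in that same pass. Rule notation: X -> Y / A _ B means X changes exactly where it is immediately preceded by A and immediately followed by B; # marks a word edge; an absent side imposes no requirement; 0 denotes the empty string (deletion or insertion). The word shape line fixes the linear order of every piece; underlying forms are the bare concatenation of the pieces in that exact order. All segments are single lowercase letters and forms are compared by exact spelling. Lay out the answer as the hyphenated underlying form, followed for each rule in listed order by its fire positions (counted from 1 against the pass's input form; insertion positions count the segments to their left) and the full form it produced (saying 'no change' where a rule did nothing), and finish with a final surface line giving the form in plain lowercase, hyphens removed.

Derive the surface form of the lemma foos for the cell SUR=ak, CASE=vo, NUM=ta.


underlying: m-foos-mal-ur
1. i, o -> 0 / V _: fires at position(s) 4: mfosmalur
surface: mfosmalur


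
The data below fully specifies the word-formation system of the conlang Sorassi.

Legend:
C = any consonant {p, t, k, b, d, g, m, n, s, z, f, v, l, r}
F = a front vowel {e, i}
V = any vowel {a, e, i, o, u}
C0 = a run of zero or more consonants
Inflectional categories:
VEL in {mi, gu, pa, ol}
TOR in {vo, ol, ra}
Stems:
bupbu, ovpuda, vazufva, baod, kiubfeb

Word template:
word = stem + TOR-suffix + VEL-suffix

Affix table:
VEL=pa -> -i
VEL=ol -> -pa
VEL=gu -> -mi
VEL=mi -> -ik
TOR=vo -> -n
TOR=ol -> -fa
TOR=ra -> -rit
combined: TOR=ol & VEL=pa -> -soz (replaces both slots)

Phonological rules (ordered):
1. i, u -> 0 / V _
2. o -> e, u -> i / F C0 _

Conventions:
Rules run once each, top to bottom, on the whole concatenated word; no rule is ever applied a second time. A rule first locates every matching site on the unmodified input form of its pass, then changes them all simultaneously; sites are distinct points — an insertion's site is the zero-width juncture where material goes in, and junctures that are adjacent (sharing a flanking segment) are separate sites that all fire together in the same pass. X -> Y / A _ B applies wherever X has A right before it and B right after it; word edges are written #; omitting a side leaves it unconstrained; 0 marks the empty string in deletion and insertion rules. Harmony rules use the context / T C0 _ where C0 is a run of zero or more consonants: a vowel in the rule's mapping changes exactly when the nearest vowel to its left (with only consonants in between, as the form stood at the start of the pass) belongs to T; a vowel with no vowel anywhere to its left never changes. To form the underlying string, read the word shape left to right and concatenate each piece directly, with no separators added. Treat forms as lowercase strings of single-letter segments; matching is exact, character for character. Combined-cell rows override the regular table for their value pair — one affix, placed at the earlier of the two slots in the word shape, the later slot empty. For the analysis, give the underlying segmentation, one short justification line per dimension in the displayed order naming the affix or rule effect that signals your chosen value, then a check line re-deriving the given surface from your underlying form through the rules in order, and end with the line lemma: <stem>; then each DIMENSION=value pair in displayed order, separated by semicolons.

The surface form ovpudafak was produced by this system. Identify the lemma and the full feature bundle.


underlying: ovpuda-fa-ik
VEL=mi - signalled by the affix -ik
TOR=ol - signalled by the affix -fa
check: ovpudafaik -> ovpudafak -> ovpudafak
lemma: ovpuda; VEL=mi; TOR=ol


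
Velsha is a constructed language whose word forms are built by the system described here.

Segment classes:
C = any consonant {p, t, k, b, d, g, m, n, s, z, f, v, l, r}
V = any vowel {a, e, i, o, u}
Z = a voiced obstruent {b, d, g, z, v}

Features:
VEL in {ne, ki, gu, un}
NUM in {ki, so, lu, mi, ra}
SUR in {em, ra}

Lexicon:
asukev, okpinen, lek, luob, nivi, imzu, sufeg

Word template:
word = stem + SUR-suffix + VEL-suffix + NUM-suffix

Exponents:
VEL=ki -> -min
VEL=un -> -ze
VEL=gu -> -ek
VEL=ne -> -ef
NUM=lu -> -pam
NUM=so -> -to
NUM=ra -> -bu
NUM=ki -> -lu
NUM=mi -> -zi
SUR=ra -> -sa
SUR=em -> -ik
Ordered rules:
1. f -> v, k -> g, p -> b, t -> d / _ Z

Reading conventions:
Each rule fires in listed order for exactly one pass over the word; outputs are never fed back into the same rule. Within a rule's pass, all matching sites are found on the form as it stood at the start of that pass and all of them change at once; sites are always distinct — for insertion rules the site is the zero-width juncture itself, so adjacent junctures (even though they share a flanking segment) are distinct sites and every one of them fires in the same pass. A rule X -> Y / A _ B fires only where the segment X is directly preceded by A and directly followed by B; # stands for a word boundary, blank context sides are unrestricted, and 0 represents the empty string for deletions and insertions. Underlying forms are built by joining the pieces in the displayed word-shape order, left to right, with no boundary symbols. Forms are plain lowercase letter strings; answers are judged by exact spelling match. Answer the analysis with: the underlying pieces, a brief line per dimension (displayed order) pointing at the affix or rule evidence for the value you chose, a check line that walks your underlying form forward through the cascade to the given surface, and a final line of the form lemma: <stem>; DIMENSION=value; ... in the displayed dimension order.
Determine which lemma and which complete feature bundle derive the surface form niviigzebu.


underlying: nivi-ik-ze-bu
VEL=un - signalled by the affix -ze
NUM=ra - signalled by the affix -bu
SUR=em - signalled by the affix -ik
check: niviikzebu -> niviigzebu
lemma: nivi; VEL=un; NUM=ra; SUR=em


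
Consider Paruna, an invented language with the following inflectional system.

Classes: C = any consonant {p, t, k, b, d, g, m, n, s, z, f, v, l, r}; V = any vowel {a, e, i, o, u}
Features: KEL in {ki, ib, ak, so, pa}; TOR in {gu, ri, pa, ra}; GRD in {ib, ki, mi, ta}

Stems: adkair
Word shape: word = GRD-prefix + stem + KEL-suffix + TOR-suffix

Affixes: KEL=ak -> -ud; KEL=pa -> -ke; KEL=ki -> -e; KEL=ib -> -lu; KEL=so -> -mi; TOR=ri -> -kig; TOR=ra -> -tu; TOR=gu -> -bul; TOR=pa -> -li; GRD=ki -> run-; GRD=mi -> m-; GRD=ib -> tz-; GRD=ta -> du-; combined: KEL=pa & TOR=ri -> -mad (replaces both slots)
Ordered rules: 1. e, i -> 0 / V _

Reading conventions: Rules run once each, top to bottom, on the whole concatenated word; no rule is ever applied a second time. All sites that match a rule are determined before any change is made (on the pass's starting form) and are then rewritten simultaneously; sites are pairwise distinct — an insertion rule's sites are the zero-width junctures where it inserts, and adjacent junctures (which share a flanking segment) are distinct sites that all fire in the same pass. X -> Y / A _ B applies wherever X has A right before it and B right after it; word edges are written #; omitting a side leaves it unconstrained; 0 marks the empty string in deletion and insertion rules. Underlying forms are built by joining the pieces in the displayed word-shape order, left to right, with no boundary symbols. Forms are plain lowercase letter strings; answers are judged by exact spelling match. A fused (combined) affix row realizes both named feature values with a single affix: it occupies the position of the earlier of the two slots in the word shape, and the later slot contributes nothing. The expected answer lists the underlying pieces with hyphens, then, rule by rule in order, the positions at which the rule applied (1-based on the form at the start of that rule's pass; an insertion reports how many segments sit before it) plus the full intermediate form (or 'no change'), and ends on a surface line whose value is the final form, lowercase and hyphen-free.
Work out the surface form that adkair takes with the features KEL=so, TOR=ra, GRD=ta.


underlying: du-adkair-mi-tu
1. e, i -> 0 / V _: fires at position(s) 7: duadkarmitu
surface: duadkarmitu


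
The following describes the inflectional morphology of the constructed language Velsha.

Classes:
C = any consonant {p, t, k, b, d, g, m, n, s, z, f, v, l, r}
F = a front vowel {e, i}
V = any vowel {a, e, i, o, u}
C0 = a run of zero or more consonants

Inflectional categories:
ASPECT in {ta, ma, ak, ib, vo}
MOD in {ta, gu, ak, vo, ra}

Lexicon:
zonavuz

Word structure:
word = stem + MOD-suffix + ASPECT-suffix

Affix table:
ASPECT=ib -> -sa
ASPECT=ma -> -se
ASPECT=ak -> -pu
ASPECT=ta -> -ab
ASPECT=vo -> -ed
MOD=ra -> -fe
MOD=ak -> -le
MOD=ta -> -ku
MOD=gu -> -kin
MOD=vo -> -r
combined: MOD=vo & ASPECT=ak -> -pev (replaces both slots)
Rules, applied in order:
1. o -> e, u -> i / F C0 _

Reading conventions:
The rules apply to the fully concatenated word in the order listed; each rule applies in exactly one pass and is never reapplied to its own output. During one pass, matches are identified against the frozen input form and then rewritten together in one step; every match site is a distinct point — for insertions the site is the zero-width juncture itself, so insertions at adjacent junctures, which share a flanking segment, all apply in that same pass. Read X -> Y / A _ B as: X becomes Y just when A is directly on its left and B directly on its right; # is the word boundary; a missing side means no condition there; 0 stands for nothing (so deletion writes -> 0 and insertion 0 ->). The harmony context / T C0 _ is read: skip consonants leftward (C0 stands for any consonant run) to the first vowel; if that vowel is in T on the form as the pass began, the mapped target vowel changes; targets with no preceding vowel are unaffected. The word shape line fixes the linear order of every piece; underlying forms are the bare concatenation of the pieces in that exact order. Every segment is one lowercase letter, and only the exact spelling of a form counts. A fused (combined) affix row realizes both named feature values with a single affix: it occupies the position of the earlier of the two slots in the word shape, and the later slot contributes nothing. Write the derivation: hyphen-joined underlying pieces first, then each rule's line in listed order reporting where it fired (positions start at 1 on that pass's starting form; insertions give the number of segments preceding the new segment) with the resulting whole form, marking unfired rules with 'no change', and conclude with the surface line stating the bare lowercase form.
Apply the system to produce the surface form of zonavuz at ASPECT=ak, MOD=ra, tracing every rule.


underlying: zonavuz-fe-pu
1. o -> e, u -> i / F C0 _: fires at position(s) 11: zonavuzfepi
surface: zonavuzfepi


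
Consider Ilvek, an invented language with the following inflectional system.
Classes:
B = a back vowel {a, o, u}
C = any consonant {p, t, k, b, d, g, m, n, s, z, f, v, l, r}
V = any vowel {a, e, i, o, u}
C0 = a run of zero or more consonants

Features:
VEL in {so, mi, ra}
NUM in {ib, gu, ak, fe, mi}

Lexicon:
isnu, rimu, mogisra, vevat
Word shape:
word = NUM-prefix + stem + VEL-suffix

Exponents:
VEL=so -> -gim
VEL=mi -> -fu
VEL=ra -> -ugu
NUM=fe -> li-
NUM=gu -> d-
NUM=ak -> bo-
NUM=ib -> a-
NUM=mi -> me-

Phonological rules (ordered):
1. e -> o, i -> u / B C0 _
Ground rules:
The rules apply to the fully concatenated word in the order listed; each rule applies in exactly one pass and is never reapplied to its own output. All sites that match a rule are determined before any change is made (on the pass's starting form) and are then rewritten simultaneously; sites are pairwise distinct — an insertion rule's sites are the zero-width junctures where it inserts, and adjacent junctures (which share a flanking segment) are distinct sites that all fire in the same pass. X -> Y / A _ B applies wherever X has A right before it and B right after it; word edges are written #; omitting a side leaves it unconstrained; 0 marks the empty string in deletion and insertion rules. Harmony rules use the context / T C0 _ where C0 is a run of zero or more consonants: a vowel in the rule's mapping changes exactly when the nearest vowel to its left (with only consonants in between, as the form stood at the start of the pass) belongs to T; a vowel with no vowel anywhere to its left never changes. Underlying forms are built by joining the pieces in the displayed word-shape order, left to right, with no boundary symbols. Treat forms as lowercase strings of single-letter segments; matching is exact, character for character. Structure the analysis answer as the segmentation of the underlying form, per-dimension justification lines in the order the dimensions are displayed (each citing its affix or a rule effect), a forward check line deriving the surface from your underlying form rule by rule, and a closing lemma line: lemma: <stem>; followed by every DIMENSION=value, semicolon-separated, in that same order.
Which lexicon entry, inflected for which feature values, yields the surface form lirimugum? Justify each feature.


underlying: li-rimu-gim
VEL=so - signalled by the affix -gim
NUM=fe - signalled by the affix li-
check: lirimugim -> lirimugum
lemma: rimu; VEL=so; NUM=fe


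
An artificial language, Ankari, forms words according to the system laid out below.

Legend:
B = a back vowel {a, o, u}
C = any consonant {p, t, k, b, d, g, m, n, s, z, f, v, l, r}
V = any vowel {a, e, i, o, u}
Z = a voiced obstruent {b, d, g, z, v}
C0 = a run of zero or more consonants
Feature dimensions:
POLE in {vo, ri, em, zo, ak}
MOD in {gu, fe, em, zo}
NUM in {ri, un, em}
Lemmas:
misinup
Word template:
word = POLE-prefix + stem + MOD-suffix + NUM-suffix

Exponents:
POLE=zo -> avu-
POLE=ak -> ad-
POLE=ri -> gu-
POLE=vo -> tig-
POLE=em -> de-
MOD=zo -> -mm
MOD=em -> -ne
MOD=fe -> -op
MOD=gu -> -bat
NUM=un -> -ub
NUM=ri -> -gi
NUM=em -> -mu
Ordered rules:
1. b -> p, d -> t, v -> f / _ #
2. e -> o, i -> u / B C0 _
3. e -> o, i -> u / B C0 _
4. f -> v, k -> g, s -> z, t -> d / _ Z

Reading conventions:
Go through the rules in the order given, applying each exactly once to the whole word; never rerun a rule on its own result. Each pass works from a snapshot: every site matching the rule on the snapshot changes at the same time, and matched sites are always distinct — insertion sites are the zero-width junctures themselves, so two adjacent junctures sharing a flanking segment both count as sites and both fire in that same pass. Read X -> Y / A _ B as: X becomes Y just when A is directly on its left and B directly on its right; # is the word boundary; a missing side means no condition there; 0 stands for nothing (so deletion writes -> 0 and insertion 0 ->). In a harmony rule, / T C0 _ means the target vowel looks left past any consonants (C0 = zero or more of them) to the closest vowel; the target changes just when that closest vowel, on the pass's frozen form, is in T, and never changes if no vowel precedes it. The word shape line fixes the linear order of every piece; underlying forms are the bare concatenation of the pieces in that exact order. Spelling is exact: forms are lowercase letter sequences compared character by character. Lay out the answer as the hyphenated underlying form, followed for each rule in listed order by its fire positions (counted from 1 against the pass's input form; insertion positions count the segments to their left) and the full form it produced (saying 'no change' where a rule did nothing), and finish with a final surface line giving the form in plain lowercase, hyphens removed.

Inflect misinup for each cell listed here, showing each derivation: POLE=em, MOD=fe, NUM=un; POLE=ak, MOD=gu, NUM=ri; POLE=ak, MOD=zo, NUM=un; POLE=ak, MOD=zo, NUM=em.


cell POLE=em, MOD=fe, NUM=un:
underlying: de-misinup-op-ub
1. b -> p, d -> t, v -> f / _ #: fires at position(s) 13: demisinupopup
2. e -> o, i -> u / B C0 _: no change
3. e -> o, i -> u / B C0 _: no change
4. f -> v, k -> g, s -> z, t -> d / _ Z: no change
surface: demisinupopup

cell POLE=ak, MOD=gu, NUM=ri:
underlying: ad-misinup-bat-gi
1. b -> p, d -> t, v -> f / _ #: no change
2. e -> o, i -> u / B C0 _: fires at position(s) 4, 14: admusinupbatgu
3. e -> o, i -> u / B C0 _: fires at position(s) 6: admusunupbatgu
4. f -> v, k -> g, s -> z, t -> d / _ Z: fires at position(s) 12: admusunupbadgu
surface: admusunupbadgu

cell POLE=ak, MOD=zo, NUM=un:
underlying: ad-misinup-mm-ub
1. b -> p, d -> t, v -> f / _ #: fires at position(s) 13: admisinupmmup
2. e -> o, i -> u / B C0 _: fires at position(s) 4: admusinupmmup
3. e -> o, i -> u / B C0 _: fires at position(s) 6: admusunupmmup
4. f -> v, k -> g, s -> z, t -> d / _ Z: no change
surface: admusunupmmup

cell POLE=ak, MOD=zo, NUM=em:
underlying: ad-misinup-mm-mu
1. b -> p, d -> t, v -> f / _ #: no change
2. e -> o, i -> u / B C0 _: fires at position(s) 4: admusinupmmmu
3. e -> o, i -> u / B C0 _: fires at position(s) 6: admusunupmmmu
4. f -> v, k -> g, s -> z, t -> d / _ Z: no change
surface: admusunupmmmu


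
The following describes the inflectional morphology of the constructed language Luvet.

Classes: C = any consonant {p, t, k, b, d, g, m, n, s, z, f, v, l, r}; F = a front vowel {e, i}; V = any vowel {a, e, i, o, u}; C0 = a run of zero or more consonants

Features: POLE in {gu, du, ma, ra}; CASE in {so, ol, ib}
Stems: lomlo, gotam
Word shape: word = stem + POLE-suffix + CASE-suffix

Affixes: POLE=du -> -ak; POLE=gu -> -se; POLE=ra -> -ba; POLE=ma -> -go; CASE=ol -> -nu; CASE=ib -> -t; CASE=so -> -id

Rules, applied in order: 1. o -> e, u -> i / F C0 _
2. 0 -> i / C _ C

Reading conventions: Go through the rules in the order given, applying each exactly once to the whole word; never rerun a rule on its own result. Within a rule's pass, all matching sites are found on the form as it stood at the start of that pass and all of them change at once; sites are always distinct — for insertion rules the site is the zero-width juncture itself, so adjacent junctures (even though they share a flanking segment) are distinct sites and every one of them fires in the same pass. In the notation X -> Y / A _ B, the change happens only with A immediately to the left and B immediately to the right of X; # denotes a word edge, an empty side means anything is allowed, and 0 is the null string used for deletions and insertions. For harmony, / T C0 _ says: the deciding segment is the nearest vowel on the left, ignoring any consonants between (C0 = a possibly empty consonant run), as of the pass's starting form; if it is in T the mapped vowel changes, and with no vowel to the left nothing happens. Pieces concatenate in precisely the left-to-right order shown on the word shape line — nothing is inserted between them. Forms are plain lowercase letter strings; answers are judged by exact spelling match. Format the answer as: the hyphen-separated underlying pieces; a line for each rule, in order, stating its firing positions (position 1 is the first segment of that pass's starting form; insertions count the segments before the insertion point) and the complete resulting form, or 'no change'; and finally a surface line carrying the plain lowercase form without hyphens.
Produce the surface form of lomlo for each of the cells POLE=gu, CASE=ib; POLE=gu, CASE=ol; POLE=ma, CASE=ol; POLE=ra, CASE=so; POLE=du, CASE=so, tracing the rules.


cell POLE=gu, CASE=ib:
underlying: lomlo-se-t
1. o -> e, u -> i / F C0 _: no change
2. 0 -> i / C _ C: inserts after position(s) 3: lomiloset
surface: lomiloset

cell POLE=gu, CASE=ol:
underlying: lomlo-se-nu
1. o -> e, u -> i / F C0 _: fires at position(s) 9: lomloseni
2. 0 -> i / C _ C: inserts after position(s) 3: lomiloseni
surface: lomiloseni

cell POLE=ma, CASE=ol:
underlying: lomlo-go-nu
1. o -> e, u -> i / F C0 _: no change
2. 0 -> i / C _ C: inserts after position(s) 3: lomilogonu
surface: lomilogonu

cell POLE=ra, CASE=so:
underlying: lomlo-ba-id
1. o -> e, u -> i / F C0 _: no change
2. 0 -> i / C _ C: inserts after position(s) 3: lomilobaid
surface: lomilobaid

cell POLE=du, CASE=so:
underlying: lomlo-ak-id
1. o -> e, u -> i / F C0 _: no change
2. 0 -> i / C _ C: inserts after position(s) 3: lomiloakid
surface: lomiloakid


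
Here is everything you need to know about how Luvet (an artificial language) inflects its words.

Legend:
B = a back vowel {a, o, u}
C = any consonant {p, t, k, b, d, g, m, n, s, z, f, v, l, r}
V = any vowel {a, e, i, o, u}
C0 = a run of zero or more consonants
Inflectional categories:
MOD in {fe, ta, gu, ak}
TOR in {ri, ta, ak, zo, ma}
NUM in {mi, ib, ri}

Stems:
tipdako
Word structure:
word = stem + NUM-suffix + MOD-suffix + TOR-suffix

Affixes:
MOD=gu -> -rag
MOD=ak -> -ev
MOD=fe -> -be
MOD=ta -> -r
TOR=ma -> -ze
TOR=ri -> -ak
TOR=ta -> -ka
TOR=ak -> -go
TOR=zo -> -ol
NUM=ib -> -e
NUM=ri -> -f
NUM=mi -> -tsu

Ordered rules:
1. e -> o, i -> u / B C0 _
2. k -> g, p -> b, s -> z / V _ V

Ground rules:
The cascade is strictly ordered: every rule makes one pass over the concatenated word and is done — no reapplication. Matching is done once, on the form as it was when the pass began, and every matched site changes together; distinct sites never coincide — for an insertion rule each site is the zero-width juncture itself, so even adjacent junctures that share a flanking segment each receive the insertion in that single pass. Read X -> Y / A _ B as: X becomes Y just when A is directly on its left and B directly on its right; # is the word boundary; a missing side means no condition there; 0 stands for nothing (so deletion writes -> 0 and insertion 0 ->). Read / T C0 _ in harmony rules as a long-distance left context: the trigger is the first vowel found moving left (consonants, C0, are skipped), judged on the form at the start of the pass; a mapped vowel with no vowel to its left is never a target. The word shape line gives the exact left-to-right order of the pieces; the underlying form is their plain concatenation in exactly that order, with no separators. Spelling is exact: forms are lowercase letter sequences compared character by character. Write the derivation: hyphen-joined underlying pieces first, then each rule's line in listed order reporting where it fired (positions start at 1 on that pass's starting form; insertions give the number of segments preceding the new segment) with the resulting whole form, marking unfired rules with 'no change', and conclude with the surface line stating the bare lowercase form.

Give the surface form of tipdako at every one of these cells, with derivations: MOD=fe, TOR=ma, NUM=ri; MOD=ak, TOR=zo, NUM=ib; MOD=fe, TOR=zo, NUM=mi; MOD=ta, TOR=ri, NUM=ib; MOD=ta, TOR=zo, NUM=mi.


cell MOD=fe, TOR=ma, NUM=ri:
underlying: tipdako-f-be-ze
1. e -> o, i -> u / B C0 _: fires at position(s) 10: tipdakofboze
2. k -> g, p -> b, s -> z / V _ V: fires at position(s) 6: tipdagofboze
surface: tipdagofboze

cell MOD=ak, TOR=zo, NUM=ib:
underlying: tipdako-e-ev-ol
1. e -> o, i -> u / B C0 _: fires at position(s) 8: tipdakooevol
2. k -> g, p -> b, s -> z / V _ V: fires at position(s) 6: tipdagooevol
surface: tipdagooevol

cell MOD=fe, TOR=zo, NUM=mi:
underlying: tipdako-tsu-be-ol
1. e -> o, i -> u / B C0 _: fires at position(s) 12: tipdakotsubool
2. k -> g, p -> b, s -> z / V _ V: fires at position(s) 6: tipdagotsubool
surface: tipdagotsubool

cell MOD=ta, TOR=ri, NUM=ib:
underlying: tipdako-e-r-ak
1. e -> o, i -> u / B C0 _: fires at position(s) 8: tipdakoorak
2. k -> g, p -> b, s -> z / V _ V: fires at position(s) 6: tipdagoorak
surface: tipdagoorak

cell MOD=ta, TOR=zo, NUM=mi:
underlying: tipdako-tsu-r-ol
1. e -> o, i -> u / B C0 _: no change
2. k -> g, p -> b, s -> z / V _ V: fires at position(s) 6: tipdagotsurol
surface: tipdagotsurol
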